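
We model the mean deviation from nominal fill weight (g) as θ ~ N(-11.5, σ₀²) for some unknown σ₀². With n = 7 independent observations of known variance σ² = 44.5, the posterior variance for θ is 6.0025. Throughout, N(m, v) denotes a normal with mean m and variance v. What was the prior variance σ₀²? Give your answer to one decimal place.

For the Normal–Normal model with known σ², precisions add: τ_n = τ₀ + n/σ².
So 1/σ₀² = 1/6.0025 − 7/44.5 = 0.166597 − 0.157303 = 0.009294.
Hence σ₀² = 1/0.009294 ≈ 107.6.

σ₀² = 107.6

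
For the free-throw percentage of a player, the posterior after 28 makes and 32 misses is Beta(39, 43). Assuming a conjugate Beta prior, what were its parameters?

Beta(11, 11)

Under Beta–binomial conjugacy the posterior parameters are (α+s, β+f).
Subtract the data counts: 39−28=11, 43−32=11.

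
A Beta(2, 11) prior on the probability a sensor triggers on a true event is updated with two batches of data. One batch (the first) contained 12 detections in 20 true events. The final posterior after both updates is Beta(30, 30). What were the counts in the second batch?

16 detections and 11 misses

Sequential conjugate updates are equivalent to a single update on the pooled data, so total successes = posterior α − prior α and total failures = posterior β − prior β.
Total across both batches: 30−2=28 detections, 30−11=19 misses.
Subtract the first batch: 28−12=16 detections and 19−8=11 misses.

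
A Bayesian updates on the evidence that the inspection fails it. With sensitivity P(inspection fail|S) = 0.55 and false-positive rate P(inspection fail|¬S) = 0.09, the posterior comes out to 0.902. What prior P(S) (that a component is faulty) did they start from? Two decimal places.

In odds form, posterior odds = prior odds × likelihood ratio, so prior odds = posterior odds ÷ LR.
Posterior odds = 0.902/(1−0.902) = 9.2041. LR = 0.55/0.09 = 6.1111.
Prior odds = 9.2041/6.1111 = 1.5061, so P(S) = 1.5061/(1+1.5061) ≈ 0.60.

P(S) = 0.60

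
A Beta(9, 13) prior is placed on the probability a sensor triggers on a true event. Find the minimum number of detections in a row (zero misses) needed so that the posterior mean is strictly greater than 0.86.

After k detections and 0 misses the posterior is Beta(9+k, 13), with mean (9+k)/(9+13+k).
Set (9+k)/(22+k) > 0.86 and solve: k > (0.86·22 − 9)/(1 − 0.86) = 70.857.
The smallest integer exceeding 70.857 is 71.

k = 71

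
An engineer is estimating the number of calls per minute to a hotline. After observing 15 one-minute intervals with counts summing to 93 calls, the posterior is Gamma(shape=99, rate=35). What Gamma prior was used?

Gamma–Poisson conjugacy: posterior shape = α + Σxᵢ, posterior rate = β + n.
So α = 99 − 93 = 6 and β = 35 − 15 = 20.

Gamma(shape=6, rate=20)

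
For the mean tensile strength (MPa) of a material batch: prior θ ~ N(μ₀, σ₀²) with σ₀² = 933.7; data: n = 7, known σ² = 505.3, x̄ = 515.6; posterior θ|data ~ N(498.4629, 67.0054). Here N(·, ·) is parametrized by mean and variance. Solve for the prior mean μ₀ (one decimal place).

With known observation variance, the Normal–Normal posterior has precision τ_n = τ₀ + n/σ² and mean μ_n = (τ₀μ₀ + (n/σ²)x̄)/τ_n.
Here τ₀ = 1/933.7 = 0.001071 and τ_data = 7/505.3 = 0.013853, so τ_n = 0.014924.
Rearranging for μ₀: μ₀ = (μ_n·τ_n − τ_data·x̄)/τ₀ = (498.4629·0.014924 − 0.013853·515.6) / 0.001071 = 0.296454/0.001071 ≈ 276.8.

μ₀ = 276.8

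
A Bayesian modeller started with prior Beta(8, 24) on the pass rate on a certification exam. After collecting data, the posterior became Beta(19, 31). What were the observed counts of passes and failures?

11 passes and 7 failures

A Beta(α, β) prior with s successes and f failures in binomial data gives a Beta(α+s, β+f) posterior.
So s = 19 − 8 = 11 and f = 31 − 24 = 7.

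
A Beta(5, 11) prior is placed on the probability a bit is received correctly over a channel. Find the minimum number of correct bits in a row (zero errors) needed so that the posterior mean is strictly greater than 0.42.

After k correct bits and 0 errors the posterior is Beta(5+k, 11), with mean (5+k)/(5+11+k).
Set (5+k)/(16+k) > 0.42 and solve: k > (0.42·16 − 5)/(1 − 0.42) = 2.966.
The smallest integer exceeding 2.966 is 3, and checking k=3: (8)/(19) = 0.4211 > 0.42.

k = 3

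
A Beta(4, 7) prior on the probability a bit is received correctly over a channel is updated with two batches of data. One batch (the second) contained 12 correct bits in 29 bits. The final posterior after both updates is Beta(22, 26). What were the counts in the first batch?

6 correct bits and 2 errors

Because Beta–binomial updating is additive in the counts, the combined data contributed (α_post−α_prior, β_post−β_prior) successes and failures.
Total across both batches: 22−4=18 correct bits, 26−7=19 errors.
Subtract the second batch: 18−12=6 correct bits and 19−17=2 errors.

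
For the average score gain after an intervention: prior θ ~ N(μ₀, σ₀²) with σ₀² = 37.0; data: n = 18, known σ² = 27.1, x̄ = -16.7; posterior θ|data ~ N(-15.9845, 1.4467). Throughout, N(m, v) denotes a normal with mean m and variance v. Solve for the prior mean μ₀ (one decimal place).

μ₀ = 1.6

With known observation variance, the Normal–Normal posterior has precision τ_n = τ₀ + n/σ² and mean μ_n = (τ₀μ₀ + (n/σ²)x̄)/τ_n.
Here τ₀ = 1/37.0 = 0.027027 and τ_data = 18/27.1 = 0.664207, so τ_n = 0.691234.
Rearranging for μ₀: μ₀ = (μ_n·τ_n − τ_data·x̄)/τ₀ = (-15.9845·0.691234 − 0.664207·-16.7) / 0.027027 = 0.043227/0.027027 ≈ 1.6.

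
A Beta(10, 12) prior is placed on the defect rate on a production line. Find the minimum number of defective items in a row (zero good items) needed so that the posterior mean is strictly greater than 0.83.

After k defective items and 0 good items the posterior is Beta(10+k, 12), with mean (10+k)/(10+12+k).
Set (10+k)/(22+k) > 0.83 and solve: k > (0.83·22 − 10)/(1 − 0.83) = 48.588.
The smallest integer exceeding 48.588 is 49.

k = 49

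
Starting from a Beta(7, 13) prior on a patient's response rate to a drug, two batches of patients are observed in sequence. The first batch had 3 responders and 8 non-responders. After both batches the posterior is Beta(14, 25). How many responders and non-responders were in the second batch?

Sequential conjugate updates are equivalent to a single update on the pooled data, so total successes = posterior α − prior α and total failures = posterior β − prior β.
Total across both batches: 14−7=7 responders, 25−13=12 non-responders.
Subtract the first batch: 7−3=4 responders and 12−8=4 non-responders.

4 responders and 4 non-responders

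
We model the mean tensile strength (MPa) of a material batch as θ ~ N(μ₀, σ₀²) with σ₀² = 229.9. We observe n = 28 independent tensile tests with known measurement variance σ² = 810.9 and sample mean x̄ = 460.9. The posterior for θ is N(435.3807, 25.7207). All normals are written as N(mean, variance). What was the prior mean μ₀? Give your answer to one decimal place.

The posterior mean is a precision-weighted average: μ_n = (τ₀μ₀ + τ_data·x̄)/(τ₀+τ_data), with τ₀=1/σ₀² and τ_data=n/σ².
Here τ₀ = 1/229.9 = 0.004350 and τ_data = 28/810.9 = 0.034530, so τ_n = 0.038880.
Rearranging for μ₀: μ₀ = (μ_n·τ_n − τ_data·x̄)/τ₀ = (435.3807·0.038880 − 0.034530·460.9) / 0.004350 = 1.012725/0.004350 ≈ 232.8.

μ₀ = 232.8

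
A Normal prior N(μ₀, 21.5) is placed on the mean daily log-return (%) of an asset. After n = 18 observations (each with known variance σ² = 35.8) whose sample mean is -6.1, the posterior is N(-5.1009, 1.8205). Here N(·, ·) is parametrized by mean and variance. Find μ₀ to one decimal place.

μ₀ = 5.7

The posterior mean is a precision-weighted average: μ_n = (τ₀μ₀ + τ_data·x̄)/(τ₀+τ_data), with τ₀=1/σ₀² and τ_data=n/σ².
Here τ₀ = 1/21.5 = 0.046512 and τ_data = 18/35.8 = 0.502793, so τ_n = 0.549305.
Rearranging for μ₀: μ₀ = (μ_n·τ_n − τ_data·x̄)/τ₀ = (-5.1009·0.549305 − 0.502793·-6.1) / 0.046512 = 0.265087/0.046512 ≈ 5.7.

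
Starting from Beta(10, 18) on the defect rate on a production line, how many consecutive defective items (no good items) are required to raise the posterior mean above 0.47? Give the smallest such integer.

After k defective items and 0 good items the posterior is Beta(10+k, 18), with mean (10+k)/(10+18+k).
Set (10+k)/(28+k) > 0.47 and solve: k > (0.47·28 − 10)/(1 − 0.47) = 5.962.
The smallest integer exceeding 5.962 is 6.

k = 6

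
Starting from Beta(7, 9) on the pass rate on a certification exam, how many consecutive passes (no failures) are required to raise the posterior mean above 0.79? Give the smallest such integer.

After k passes and 0 failures the posterior is Beta(7+k, 9), with mean (7+k)/(7+9+k).
Set (7+k)/(16+k) > 0.79 and solve: k > (0.79·16 − 7)/(1 − 0.79) = 26.857.
The smallest integer exceeding 26.857 is 27, and checking k=27: (34)/(43) = 0.7907 > 0.79.

k = 27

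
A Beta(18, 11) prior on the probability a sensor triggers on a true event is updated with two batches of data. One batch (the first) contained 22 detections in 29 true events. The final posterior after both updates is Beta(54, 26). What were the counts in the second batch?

14 detections and 8 misses

Sequential conjugate updates are equivalent to a single update on the pooled data, so total successes = posterior α − prior α and total failures = posterior β − prior β.
Total across both batches: 54−18=36 detections, 26−11=15 misses.
Subtract the first batch: 36−22=14 detections and 15−7=8 misses.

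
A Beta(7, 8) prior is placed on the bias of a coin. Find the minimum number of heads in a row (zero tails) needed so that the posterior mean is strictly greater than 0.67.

k = 10

After k heads and 0 tails the posterior is Beta(7+k, 8), with mean (7+k)/(7+8+k).
Set (7+k)/(15+k) > 0.67 and solve: k > (0.67·15 − 7)/(1 − 0.67) = 9.242.
The smallest integer exceeding 9.242 is 10, and checking k=10: (17)/(25) = 0.6800 > 0.67.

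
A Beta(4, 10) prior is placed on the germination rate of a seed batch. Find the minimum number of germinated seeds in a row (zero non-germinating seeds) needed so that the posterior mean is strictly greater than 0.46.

After k germinated seeds and 0 non-germinating seeds the posterior is Beta(4+k, 10), with mean (4+k)/(4+10+k).
Set (4+k)/(14+k) > 0.46 and solve: k > (0.46·14 − 4)/(1 − 0.46) = 4.519.
The smallest integer exceeding 4.519 is 5.

k = 5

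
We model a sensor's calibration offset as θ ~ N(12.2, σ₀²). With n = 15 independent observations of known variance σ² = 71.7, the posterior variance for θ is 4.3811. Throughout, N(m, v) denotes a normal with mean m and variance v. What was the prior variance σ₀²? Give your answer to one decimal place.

For the Normal–Normal model with known σ², precisions add: τ_n = τ₀ + n/σ².
So 1/σ₀² = 1/4.3811 − 15/71.7 = 0.228253 − 0.209205 = 0.019048.
Hence σ₀² = 1/0.019048 ≈ 52.5.

σ₀² = 52.5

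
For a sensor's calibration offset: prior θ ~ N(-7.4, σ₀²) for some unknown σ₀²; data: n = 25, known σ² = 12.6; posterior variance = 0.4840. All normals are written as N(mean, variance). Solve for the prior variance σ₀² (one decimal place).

σ₀² = 12.2

Posterior precision equals prior precision plus data precision: 1/σ_n² = 1/σ₀² + n/σ².
So 1/σ₀² = 1/0.4840 − 25/12.6 = 2.066116 − 1.984127 = 0.081989.
Hence σ₀² = 1/0.081989 ≈ 12.2.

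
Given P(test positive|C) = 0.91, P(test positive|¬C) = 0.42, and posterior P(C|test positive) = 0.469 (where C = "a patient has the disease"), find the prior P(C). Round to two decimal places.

P(C) = 0.29

Bayes' rule in odds form gives O(C|E) = O(C)·[P(E|C)/P(E|¬C)], hence O(C) = O(C|E)/LR.
Posterior odds = 0.469/(1−0.469) = 0.8832. LR = 0.91/0.42 = 2.1667.
Prior odds = 0.8832/2.1667 = 0.4076, so P(C) = 0.4076/(1+0.4076) ≈ 0.29.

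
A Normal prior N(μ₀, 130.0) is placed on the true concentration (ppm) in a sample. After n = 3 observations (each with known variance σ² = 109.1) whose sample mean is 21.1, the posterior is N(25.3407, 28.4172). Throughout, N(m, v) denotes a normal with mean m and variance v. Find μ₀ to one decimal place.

With known observation variance, the Normal–Normal posterior has precision τ_n = τ₀ + n/σ² and mean μ_n = (τ₀μ₀ + (n/σ²)x̄)/τ_n.
Here τ₀ = 1/130.0 = 0.007692 and τ_data = 3/109.1 = 0.027498, so τ_n = 0.035190.
Rearranging for μ₀: μ₀ = (μ_n·τ_n − τ_data·x̄)/τ₀ = (25.3407·0.035190 − 0.027498·21.1) / 0.007692 = 0.311531/0.007692 ≈ 40.5.

μ₀ = 40.5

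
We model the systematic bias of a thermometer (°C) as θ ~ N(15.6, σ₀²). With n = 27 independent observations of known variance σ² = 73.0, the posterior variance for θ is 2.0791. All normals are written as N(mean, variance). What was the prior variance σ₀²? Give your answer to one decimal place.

σ₀² = 9.0

For the Normal–Normal model with known σ², precisions add: τ_n = τ₀ + n/σ².
So 1/σ₀² = 1/2.0791 − 27/73.0 = 0.480977 − 0.369863 = 0.111114.
Hence σ₀² = 1/0.111114 ≈ 9.0.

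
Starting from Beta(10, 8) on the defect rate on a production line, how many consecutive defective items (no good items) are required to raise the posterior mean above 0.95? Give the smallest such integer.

After k defective items and 0 good items the posterior is Beta(10+k, 8), with mean (10+k)/(10+8+k).
Set (10+k)/(18+k) > 0.95 and solve: k > (0.95·18 − 10)/(1 − 0.95) = 142.000.
The smallest integer exceeding 142.000 is 143.

k = 143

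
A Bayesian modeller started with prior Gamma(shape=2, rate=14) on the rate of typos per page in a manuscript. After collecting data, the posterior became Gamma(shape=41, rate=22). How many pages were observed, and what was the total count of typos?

A Gamma(α, β) prior (rate parametrization) on a Poisson rate with n observations summing to S gives posterior Gamma(α+S, β+n).
Matching: Σxᵢ = 41 − 2 = 39 and n = 22 − 14 = 8.

n = 8 pages with total 39 typos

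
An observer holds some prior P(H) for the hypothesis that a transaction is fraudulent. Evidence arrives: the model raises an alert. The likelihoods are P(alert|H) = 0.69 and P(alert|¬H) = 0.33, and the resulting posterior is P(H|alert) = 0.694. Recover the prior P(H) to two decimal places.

Bayes' rule in odds form gives O(H|E) = O(H)·[P(E|H)/P(E|¬H)], hence O(H) = O(H|E)/LR.
Posterior odds = 0.694/(1−0.694) = 2.2680. LR = 0.69/0.33 = 2.0909.
Prior odds = 2.2680/2.0909 = 1.0847, so P(H) = 1.0847/(1+1.0847) ≈ 0.52.

P(H) = 0.52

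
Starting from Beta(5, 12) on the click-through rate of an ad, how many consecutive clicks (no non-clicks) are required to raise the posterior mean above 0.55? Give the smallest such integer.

After k clicks and 0 non-clicks the posterior is Beta(5+k, 12), with mean (5+k)/(5+12+k).
Set (5+k)/(17+k) > 0.55 and solve: k > (0.55·17 − 5)/(1 − 0.55) = 9.667.
The smallest integer exceeding 9.667 is 10, and checking k=10: (15)/(27) = 0.5556 > 0.55.

k = 10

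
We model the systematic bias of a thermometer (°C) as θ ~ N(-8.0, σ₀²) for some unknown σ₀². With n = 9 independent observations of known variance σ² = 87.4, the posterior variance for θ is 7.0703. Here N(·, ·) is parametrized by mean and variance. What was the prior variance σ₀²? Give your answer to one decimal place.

σ₀² = 26.0

For the Normal–Normal model with known σ², precisions add: τ_n = τ₀ + n/σ².
So 1/σ₀² = 1/7.0703 − 9/87.4 = 0.141437 − 0.102975 = 0.038462.
Hence σ₀² = 1/0.038462 ≈ 26.0.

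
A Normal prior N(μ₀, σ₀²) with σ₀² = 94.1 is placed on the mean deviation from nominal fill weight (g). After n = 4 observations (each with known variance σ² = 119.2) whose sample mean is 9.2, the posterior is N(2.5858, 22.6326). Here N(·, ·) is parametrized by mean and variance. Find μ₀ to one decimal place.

The posterior mean is a precision-weighted average: μ_n = (τ₀μ₀ + τ_data·x̄)/(τ₀+τ_data), with τ₀=1/σ₀² and τ_data=n/σ².
Here τ₀ = 1/94.1 = 0.010627 and τ_data = 4/119.2 = 0.033557, so τ_n = 0.044184.
Rearranging for μ₀: μ₀ = (μ_n·τ_n − τ_data·x̄)/τ₀ = (2.5858·0.044184 − 0.033557·9.2) / 0.010627 = -0.194473/0.010627 ≈ -18.3.

μ₀ = -18.3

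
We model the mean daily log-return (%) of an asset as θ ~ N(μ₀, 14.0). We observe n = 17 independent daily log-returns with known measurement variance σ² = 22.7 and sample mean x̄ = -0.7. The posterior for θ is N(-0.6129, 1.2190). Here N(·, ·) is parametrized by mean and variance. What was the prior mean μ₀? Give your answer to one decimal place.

The posterior mean is a precision-weighted average: μ_n = (τ₀μ₀ + τ_data·x̄)/(τ₀+τ_data), with τ₀=1/σ₀² and τ_data=n/σ².
Here τ₀ = 1/14.0 = 0.071429 and τ_data = 17/22.7 = 0.748899, so τ_n = 0.820328.
Rearranging for μ₀: μ₀ = (μ_n·τ_n − τ_data·x̄)/τ₀ = (-0.6129·0.820328 − 0.748899·-0.7) / 0.071429 = 0.021450/0.071429 ≈ 0.3.

μ₀ = 0.3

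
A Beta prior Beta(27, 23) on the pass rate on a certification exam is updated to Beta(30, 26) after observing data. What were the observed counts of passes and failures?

Under Beta–binomial conjugacy the posterior parameters are (α+s, β+f).
So s = 30 − 27 = 3 and f = 26 − 23 = 3.

3 passes and 3 failures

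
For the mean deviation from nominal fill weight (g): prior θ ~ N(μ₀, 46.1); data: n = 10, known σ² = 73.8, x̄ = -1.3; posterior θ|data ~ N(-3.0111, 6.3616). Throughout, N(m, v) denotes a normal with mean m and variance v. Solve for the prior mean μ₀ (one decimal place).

μ₀ = -13.7

The posterior mean is a precision-weighted average: μ_n = (τ₀μ₀ + τ_data·x̄)/(τ₀+τ_data), with τ₀=1/σ₀² and τ_data=n/σ².
Here τ₀ = 1/46.1 = 0.021692 and τ_data = 10/73.8 = 0.135501, so τ_n = 0.157193.
Rearranging for μ₀: μ₀ = (μ_n·τ_n − τ_data·x̄)/τ₀ = (-3.0111·0.157193 − 0.135501·-1.3) / 0.021692 = -0.297173/0.021692 ≈ -13.7.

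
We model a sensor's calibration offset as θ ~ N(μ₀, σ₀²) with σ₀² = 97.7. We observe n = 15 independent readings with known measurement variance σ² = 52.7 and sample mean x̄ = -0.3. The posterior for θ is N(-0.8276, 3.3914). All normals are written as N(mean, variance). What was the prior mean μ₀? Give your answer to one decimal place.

μ₀ = -15.5

The posterior mean is a precision-weighted average: μ_n = (τ₀μ₀ + τ_data·x̄)/(τ₀+τ_data), with τ₀=1/σ₀² and τ_data=n/σ².
Here τ₀ = 1/97.7 = 0.010235 and τ_data = 15/52.7 = 0.284630, so τ_n = 0.294865.
Rearranging for μ₀: μ₀ = (μ_n·τ_n − τ_data·x̄)/τ₀ = (-0.8276·0.294865 − 0.284630·-0.3) / 0.010235 = -0.158641/0.010235 ≈ -15.5.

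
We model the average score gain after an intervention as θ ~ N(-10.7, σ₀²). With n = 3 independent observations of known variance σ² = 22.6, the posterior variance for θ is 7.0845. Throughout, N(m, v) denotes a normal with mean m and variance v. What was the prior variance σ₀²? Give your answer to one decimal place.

σ₀² = 118.9

Posterior precision equals prior precision plus data precision: 1/σ_n² = 1/σ₀² + n/σ².
So 1/σ₀² = 1/7.0845 − 3/22.6 = 0.141153 − 0.132743 = 0.008410.
Hence σ₀² = 1/0.008410 ≈ 118.9.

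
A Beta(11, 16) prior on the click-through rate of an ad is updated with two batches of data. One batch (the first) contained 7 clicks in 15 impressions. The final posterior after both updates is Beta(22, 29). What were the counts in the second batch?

Because Beta–binomial updating is additive in the counts, the combined data contributed (α_post−α_prior, β_post−β_prior) successes and failures.
Total across both batches: 22−11=11 clicks, 29−16=13 non-clicks.
Subtract the first batch: 11−7=4 clicks and 13−8=5 non-clicks.

4 clicks and 5 non-clicks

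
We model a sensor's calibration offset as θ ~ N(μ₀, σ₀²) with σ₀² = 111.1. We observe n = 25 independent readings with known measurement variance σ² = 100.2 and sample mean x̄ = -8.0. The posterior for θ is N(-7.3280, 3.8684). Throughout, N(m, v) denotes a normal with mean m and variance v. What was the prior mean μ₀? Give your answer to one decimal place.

μ₀ = 11.3

The posterior mean is a precision-weighted average: μ_n = (τ₀μ₀ + τ_data·x̄)/(τ₀+τ_data), with τ₀=1/σ₀² and τ_data=n/σ².
Here τ₀ = 1/111.1 = 0.009001 and τ_data = 25/100.2 = 0.249501, so τ_n = 0.258502.
Rearranging for μ₀: μ₀ = (μ_n·τ_n − τ_data·x̄)/τ₀ = (-7.3280·0.258502 − 0.249501·-8.0) / 0.009001 = 0.101705/0.009001 ≈ 11.3.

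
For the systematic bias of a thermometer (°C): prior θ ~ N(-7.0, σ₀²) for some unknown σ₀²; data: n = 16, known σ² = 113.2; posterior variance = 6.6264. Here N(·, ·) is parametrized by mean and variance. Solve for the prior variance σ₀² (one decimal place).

For the Normal–Normal model with known σ², precisions add: τ_n = τ₀ + n/σ².
So 1/σ₀² = 1/6.6264 − 16/113.2 = 0.150912 − 0.141343 = 0.009569.
Hence σ₀² = 1/0.009569 ≈ 104.5.

σ₀² = 104.5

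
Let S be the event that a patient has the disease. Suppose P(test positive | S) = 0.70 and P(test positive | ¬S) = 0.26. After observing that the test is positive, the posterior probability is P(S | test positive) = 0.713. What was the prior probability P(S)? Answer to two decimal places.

P(S) = 0.48

In odds form, posterior odds = prior odds × likelihood ratio, so prior odds = posterior odds ÷ LR.
Posterior odds = 0.713/(1−0.713) = 2.4843. LR = 0.70/0.26 = 2.6923.
Prior odds = 2.4843/2.6923 = 0.9227, so P(S) = 0.9227/(1+0.9227) ≈ 0.48.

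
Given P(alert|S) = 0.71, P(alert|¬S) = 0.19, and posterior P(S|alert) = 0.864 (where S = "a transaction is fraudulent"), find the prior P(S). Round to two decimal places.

Bayes' rule in odds form gives O(S|E) = O(S)·[P(E|S)/P(E|¬S)], hence O(S) = O(S|E)/LR.
Posterior odds = 0.864/(1−0.864) = 6.3529. LR = 0.71/0.19 = 3.7368.
Prior odds = 6.3529/3.7368 = 1.7001, so P(S) = 1.7001/(1+1.7001) ≈ 0.63.

P(S) = 0.63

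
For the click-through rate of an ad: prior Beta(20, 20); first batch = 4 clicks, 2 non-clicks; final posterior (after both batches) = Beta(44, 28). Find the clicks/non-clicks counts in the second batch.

Because Beta–binomial updating is additive in the counts, the combined data contributed (α_post−α_prior, β_post−β_prior) successes and failures.
Total across both batches: 44−20=24 clicks, 28−20=8 non-clicks.
Subtract the first batch: 24−4=20 clicks and 8−2=6 non-clicks.

20 clicks and 6 non-clicks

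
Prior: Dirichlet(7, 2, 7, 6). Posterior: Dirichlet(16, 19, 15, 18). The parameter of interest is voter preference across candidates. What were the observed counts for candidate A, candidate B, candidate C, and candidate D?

counts (9, 17, 8, 12)

For a Dirichlet(α) prior with multinomial counts c, the posterior is Dirichlet(α + c) componentwise.
Counts are posterior − prior componentwise: 16−7=9, 19−2=17, 15−7=8, 18−6=12.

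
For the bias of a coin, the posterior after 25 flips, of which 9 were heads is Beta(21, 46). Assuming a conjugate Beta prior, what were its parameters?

Beta(12, 30)

Under Beta–binomial conjugacy the posterior parameters are (a+s, b+f).
So a = 21 − 9 = 12 and b = 46 − 16 = 30.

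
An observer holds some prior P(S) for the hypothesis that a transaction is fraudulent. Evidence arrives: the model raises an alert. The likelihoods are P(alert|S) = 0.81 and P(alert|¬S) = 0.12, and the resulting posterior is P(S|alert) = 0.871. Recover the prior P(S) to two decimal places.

Bayes' rule in odds form gives O(S|E) = O(S)·[P(E|S)/P(E|¬S)], hence O(S) = O(S|E)/LR.
Posterior odds = 0.871/(1−0.871) = 6.7519. LR = 0.81/0.12 = 6.7500.
Prior odds = 6.7519/6.7500 = 1.0003, so P(S) = 1.0003/(1+1.0003) ≈ 0.50.

P(S) = 0.50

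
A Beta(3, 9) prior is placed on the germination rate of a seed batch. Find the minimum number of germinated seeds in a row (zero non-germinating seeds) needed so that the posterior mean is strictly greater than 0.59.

After k germinated seeds and 0 non-germinating seeds the posterior is Beta(3+k, 9), with mean (3+k)/(3+9+k).
Set (3+k)/(12+k) > 0.59 and solve: k > (0.59·12 − 3)/(1 − 0.59) = 9.951.
The smallest integer exceeding 9.951 is 10, and checking k=10: (13)/(22) = 0.5909 > 0.59.

k = 10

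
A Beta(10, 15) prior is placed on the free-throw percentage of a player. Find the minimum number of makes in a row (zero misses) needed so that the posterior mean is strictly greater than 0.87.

After k makes and 0 misses the posterior is Beta(10+k, 15), with mean (10+k)/(10+15+k).
Set (10+k)/(25+k) > 0.87 and solve: k > (0.87·25 − 10)/(1 − 0.87) = 90.385.
The smallest integer exceeding 90.385 is 91, and checking k=91: (101)/(116) = 0.8707 > 0.87.

k = 91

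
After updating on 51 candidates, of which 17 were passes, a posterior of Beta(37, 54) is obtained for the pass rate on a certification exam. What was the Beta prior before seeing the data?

Under Beta–binomial conjugacy the posterior parameters are (a+s, b+f).
Subtract the data counts: 37−17=20, 54−34=20.

Beta(20, 20)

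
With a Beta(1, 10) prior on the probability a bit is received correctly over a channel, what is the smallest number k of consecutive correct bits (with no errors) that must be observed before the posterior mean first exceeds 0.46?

k = 8

After k correct bits and 0 errors the posterior is Beta(1+k, 10), with mean (1+k)/(1+10+k).
Set (1+k)/(11+k) > 0.46 and solve: k > (0.46·11 − 1)/(1 − 0.46) = 7.519.
The smallest integer exceeding 7.519 is 8.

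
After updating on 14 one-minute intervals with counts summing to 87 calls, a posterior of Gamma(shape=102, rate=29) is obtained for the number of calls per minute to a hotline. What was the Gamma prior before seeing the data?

Gamma–Poisson conjugacy: posterior shape = α + Σxᵢ, posterior rate = β + n.
So α = 102 − 87 = 15 and β = 29 − 14 = 15.

Gamma(shape=15, rate=15)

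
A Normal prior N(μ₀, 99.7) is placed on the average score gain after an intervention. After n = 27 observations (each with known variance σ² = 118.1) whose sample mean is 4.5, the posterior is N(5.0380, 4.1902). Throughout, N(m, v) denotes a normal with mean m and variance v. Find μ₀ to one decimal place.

μ₀ = 17.3

The posterior mean is a precision-weighted average: μ_n = (τ₀μ₀ + τ_data·x̄)/(τ₀+τ_data), with τ₀=1/σ₀² and τ_data=n/σ².
Here τ₀ = 1/99.7 = 0.010030 and τ_data = 27/118.1 = 0.228620, so τ_n = 0.238650.
Rearranging for μ₀: μ₀ = (μ_n·τ_n − τ_data·x̄)/τ₀ = (5.0380·0.238650 − 0.228620·4.5) / 0.010030 = 0.173529/0.010030 ≈ 17.3.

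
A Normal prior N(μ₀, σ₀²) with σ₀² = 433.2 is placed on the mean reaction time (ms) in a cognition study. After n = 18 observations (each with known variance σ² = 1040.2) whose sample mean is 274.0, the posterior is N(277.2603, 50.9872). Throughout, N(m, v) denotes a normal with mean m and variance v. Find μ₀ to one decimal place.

μ₀ = 301.7

The posterior mean is a precision-weighted average: μ_n = (τ₀μ₀ + τ_data·x̄)/(τ₀+τ_data), with τ₀=1/σ₀² and τ_data=n/σ².
Here τ₀ = 1/433.2 = 0.002308 and τ_data = 18/1040.2 = 0.017304, so τ_n = 0.019612.
Rearranging for μ₀: μ₀ = (μ_n·τ_n − τ_data·x̄)/τ₀ = (277.2603·0.019612 − 0.017304·274.0) / 0.002308 = 0.696333/0.002308 ≈ 301.7.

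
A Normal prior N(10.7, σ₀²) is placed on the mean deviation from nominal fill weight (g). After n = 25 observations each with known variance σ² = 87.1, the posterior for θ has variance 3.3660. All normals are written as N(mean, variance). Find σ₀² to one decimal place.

For the Normal–Normal model with known σ², precisions add: τ_n = τ₀ + n/σ².
So 1/σ₀² = 1/3.3660 − 25/87.1 = 0.297089 − 0.287026 = 0.010063.
Hence σ₀² = 1/0.010063 ≈ 99.4.

σ₀² = 99.4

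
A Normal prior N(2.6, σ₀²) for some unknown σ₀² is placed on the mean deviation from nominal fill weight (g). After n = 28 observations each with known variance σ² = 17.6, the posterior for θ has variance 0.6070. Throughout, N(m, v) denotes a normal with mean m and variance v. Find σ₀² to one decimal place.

σ₀² = 17.7

For the Normal–Normal model with known σ², precisions add: τ_n = τ₀ + n/σ².
So 1/σ₀² = 1/0.6070 − 28/17.6 = 1.647446 − 1.590909 = 0.056537.
Hence σ₀² = 1/0.056537 ≈ 17.7.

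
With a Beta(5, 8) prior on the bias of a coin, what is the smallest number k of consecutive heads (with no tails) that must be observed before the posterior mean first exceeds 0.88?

After k heads and 0 tails the posterior is Beta(5+k, 8), with mean (5+k)/(5+8+k).
Set (5+k)/(13+k) > 0.88 and solve: k > (0.88·13 − 5)/(1 − 0.88) = 53.667.
The smallest integer exceeding 53.667 is 54.

k = 54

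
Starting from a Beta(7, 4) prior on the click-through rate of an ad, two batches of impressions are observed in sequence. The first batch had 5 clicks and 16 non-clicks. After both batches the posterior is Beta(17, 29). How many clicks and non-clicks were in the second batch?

Because Beta–binomial updating is additive in the counts, the combined data contributed (α_post−α_prior, β_post−β_prior) successes and failures.
Total across both batches: 17−7=10 clicks, 29−4=25 non-clicks.
Subtract the first batch: 10−5=5 clicks and 25−16=9 non-clicks.

5 clicks and 9 non-clicks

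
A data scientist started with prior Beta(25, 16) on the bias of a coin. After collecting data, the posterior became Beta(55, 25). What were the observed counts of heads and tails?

30 heads and 9 tails

Beta is conjugate to the binomial likelihood: posterior = Beta(a+s, b+f).
Match parameters: s=55−25=30, f=25−16=9.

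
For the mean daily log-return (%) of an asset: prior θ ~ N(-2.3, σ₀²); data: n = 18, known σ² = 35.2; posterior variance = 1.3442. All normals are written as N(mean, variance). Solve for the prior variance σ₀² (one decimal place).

Posterior precision equals prior precision plus data precision: 1/σ_n² = 1/σ₀² + n/σ².
So 1/σ₀² = 1/1.3442 − 18/35.2 = 0.743937 − 0.511364 = 0.232573.
Hence σ₀² = 1/0.232573 ≈ 4.3.

σ₀² = 4.3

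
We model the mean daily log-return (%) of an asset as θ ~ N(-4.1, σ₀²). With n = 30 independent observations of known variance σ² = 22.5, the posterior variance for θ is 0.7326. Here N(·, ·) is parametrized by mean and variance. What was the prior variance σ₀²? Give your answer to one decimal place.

For the Normal–Normal model with known σ², precisions add: τ_n = τ₀ + n/σ².
So 1/σ₀² = 1/0.7326 − 30/22.5 = 1.365001 − 1.333333 = 0.031668.
Hence σ₀² = 1/0.031668 ≈ 31.6.

σ₀² = 31.6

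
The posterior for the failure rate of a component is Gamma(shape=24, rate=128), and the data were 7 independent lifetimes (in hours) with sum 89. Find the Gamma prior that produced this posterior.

Gamma(shape=17, rate=39)

Gamma–exponential conjugacy: posterior shape = α + n, posterior rate = β + Σtᵢ.
So α = 24 − 7 = 17 and β = 128 − 89 = 39.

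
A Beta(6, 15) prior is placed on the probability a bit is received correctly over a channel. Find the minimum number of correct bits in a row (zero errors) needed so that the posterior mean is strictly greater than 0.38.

After k correct bits and 0 errors the posterior is Beta(6+k, 15), with mean (6+k)/(6+15+k).
Set (6+k)/(21+k) > 0.38 and solve: k > (0.38·21 − 6)/(1 − 0.38) = 3.194.
The smallest integer exceeding 3.194 is 4, and checking k=4: (10)/(25) = 0.4000 > 0.38.

k = 4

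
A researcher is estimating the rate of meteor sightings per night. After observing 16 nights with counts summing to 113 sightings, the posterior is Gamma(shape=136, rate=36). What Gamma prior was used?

Gamma(shape=23, rate=20)

A Gamma(α, β) prior (rate parametrization) on a Poisson rate with n observations summing to S gives posterior Gamma(α+S, β+n).
So α = 136 − 113 = 23 and β = 36 − 16 = 20.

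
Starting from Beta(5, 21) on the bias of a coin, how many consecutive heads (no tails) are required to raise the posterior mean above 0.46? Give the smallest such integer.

k = 13

After k heads and 0 tails the posterior is Beta(5+k, 21), with mean (5+k)/(5+21+k).
Set (5+k)/(26+k) > 0.46 and solve: k > (0.46·26 − 5)/(1 − 0.46) = 12.889.
The smallest integer exceeding 12.889 is 13, and checking k=13: (18)/(39) = 0.4615 > 0.46.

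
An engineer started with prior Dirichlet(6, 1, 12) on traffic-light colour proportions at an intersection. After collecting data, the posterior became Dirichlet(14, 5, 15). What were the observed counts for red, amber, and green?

counts (8, 4, 3)

For a Dirichlet(α) prior with multinomial counts c, the posterior is Dirichlet(α + c) componentwise.
Counts are posterior − prior componentwise: 14−6=8, 5−1=4, 15−12=3.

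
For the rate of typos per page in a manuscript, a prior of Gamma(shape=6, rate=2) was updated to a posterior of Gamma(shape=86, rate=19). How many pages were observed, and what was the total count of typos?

n = 17 pages with total 80 typos

A Gamma(α, β) prior (rate parametrization) on a Poisson rate with n observations summing to S gives posterior Gamma(α+S, β+n).
Matching: Σxᵢ = 86 − 6 = 80 and n = 19 − 2 = 17.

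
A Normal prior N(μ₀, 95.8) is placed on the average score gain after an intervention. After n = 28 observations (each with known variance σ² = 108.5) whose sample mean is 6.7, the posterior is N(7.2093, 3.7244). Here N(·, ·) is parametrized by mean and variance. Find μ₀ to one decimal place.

μ₀ = 19.8

With known observation variance, the Normal–Normal posterior has precision τ_n = τ₀ + n/σ² and mean μ_n = (τ₀μ₀ + (n/σ²)x̄)/τ_n.
Here τ₀ = 1/95.8 = 0.010438 and τ_data = 28/108.5 = 0.258065, so τ_n = 0.268503.
Rearranging for μ₀: μ₀ = (μ_n·τ_n − τ_data·x̄)/τ₀ = (7.2093·0.268503 − 0.258065·6.7) / 0.010438 = 0.206683/0.010438 ≈ 19.8.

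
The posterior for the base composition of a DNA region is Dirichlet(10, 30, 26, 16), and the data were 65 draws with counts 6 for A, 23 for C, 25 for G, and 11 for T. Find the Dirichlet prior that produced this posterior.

For a Dirichlet(α) prior with multinomial counts c, the posterior is Dirichlet(α + c) componentwise.
Subtract each count from the matching posterior parameter: 10−6=4, 30−23=7, 26−25=1, 16−11=5.

Dirichlet(4, 7, 1, 5)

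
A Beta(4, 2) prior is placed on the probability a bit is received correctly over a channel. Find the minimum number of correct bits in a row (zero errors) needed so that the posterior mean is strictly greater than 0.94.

After k correct bits and 0 errors the posterior is Beta(4+k, 2), with mean (4+k)/(4+2+k).
Set (4+k)/(6+k) > 0.94 and solve: k > (0.94·6 − 4)/(1 − 0.94) = 27.333.
The smallest integer exceeding 27.333 is 28, and checking k=28: (32)/(34) = 0.9412 > 0.94.

k = 28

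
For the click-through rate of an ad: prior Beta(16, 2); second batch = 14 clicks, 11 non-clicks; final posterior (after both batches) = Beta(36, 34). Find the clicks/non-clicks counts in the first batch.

6 clicks and 21 non-clicks

Sequential conjugate updates are equivalent to a single update on the pooled data, so total successes = posterior α − prior α and total failures = posterior β − prior β.
Total across both batches: 36−16=20 clicks, 34−2=32 non-clicks.
Subtract the second batch: 20−14=6 clicks and 32−11=21 non-clicks.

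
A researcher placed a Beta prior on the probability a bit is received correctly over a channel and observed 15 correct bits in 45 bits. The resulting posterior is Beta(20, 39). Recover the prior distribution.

Beta(5, 9)

Beta is conjugate to the binomial likelihood: posterior = Beta(a+s, b+f).
So a = 20 − 15 = 5 and b = 39 − 30 = 9.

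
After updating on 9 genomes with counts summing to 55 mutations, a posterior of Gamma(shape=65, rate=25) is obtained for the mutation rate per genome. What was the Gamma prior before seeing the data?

Gamma–Poisson conjugacy: posterior shape = α + Σxᵢ, posterior rate = β + n.
So α = 65 − 55 = 10 and β = 25 − 9 = 16.

Gamma(shape=10, rate=16)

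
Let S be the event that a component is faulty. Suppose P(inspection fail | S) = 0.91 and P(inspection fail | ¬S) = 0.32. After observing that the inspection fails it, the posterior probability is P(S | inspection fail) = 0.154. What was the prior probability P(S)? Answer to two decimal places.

Bayes' rule in odds form gives O(S|E) = O(S)·[P(E|S)/P(E|¬S)], hence O(S) = O(S|E)/LR.
Posterior odds = 0.154/(1−0.154) = 0.1820. LR = 0.91/0.32 = 2.8438.
Prior odds = 0.1820/2.8438 = 0.0640, so P(S) = 0.0640/(1+0.0640) ≈ 0.06.

P(S) = 0.06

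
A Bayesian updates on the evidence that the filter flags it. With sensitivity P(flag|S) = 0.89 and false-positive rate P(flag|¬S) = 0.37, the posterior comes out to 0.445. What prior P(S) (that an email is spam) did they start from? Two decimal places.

P(S) = 0.25

Bayes' rule in odds form gives O(S|E) = O(S)·[P(E|S)/P(E|¬S)], hence O(S) = O(S|E)/LR.
Posterior odds = 0.445/(1−0.445) = 0.8018. LR = 0.89/0.37 = 2.4054.
Prior odds = 0.8018/2.4054 = 0.3333, so P(S) = 0.3333/(1+0.3333) ≈ 0.25.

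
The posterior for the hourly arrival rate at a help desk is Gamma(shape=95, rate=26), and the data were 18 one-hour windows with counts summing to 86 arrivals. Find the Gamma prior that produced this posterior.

Gamma(shape=9, rate=8)

Gamma–Poisson conjugacy: posterior shape = α + Σxᵢ, posterior rate = β + n.
So α = 95 − 86 = 9 and β = 26 − 18 = 8.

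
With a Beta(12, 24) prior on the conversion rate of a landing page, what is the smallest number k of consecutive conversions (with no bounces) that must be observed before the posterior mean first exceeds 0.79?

k = 79

After k conversions and 0 bounces the posterior is Beta(12+k, 24), with mean (12+k)/(12+24+k).
Set (12+k)/(36+k) > 0.79 and solve: k > (0.79·36 − 12)/(1 − 0.79) = 78.286.
The smallest integer exceeding 78.286 is 79.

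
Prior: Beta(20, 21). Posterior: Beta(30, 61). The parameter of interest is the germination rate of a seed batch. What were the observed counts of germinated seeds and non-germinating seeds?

Beta is conjugate to the binomial likelihood: posterior = Beta(α+s, β+f).
So s = 30 − 20 = 10 and f = 61 − 21 = 40.

10 germinated seeds and 40 non-germinating seeds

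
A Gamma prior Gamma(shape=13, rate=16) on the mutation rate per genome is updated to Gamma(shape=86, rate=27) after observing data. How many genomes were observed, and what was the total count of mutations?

n = 11 genomes with total 73 mutations

Gamma–Poisson conjugacy: posterior shape = α + Σxᵢ, posterior rate = β + n.
Matching: Σxᵢ = 86 − 13 = 73 and n = 27 − 16 = 11.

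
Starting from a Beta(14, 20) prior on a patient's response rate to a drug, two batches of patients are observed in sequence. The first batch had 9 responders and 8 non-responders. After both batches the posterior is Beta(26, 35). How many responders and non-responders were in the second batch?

Because Beta–binomial updating is additive in the counts, the combined data contributed (α_post−α_prior, β_post−β_prior) successes and failures.
Total across both batches: 26−14=12 responders, 35−20=15 non-responders.
Subtract the first batch: 12−9=3 responders and 15−8=7 non-responders.

3 responders and 7 non-responders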